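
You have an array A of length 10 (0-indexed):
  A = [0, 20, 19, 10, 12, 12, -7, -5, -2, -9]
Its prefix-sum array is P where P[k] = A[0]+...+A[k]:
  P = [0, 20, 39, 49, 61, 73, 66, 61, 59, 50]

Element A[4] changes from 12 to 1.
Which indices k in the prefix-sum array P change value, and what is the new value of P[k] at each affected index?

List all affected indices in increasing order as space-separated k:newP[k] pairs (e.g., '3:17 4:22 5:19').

Answer: 4:50 5:62 6:55 7:50 8:48 9:39

Derivation:
P[k] = A[0] + ... + A[k]
P[k] includes A[4] iff k >= 4
Affected indices: 4, 5, ..., 9; delta = -11
  P[4]: 61 + -11 = 50
  P[5]: 73 + -11 = 62
  P[6]: 66 + -11 = 55
  P[7]: 61 + -11 = 50
  P[8]: 59 + -11 = 48
  P[9]: 50 + -11 = 39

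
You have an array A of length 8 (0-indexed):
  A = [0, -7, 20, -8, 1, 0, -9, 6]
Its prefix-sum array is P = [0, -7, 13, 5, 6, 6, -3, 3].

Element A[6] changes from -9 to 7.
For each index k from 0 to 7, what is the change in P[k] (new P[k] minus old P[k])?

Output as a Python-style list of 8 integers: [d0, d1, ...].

Element change: A[6] -9 -> 7, delta = 16
For k < 6: P[k] unchanged, delta_P[k] = 0
For k >= 6: P[k] shifts by exactly 16
Delta array: [0, 0, 0, 0, 0, 0, 16, 16]

Answer: [0, 0, 0, 0, 0, 0, 16, 16]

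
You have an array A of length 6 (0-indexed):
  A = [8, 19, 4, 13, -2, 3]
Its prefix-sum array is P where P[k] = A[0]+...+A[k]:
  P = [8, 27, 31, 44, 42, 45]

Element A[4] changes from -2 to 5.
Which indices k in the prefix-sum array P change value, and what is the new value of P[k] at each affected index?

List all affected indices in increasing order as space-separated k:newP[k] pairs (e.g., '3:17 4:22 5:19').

P[k] = A[0] + ... + A[k]
P[k] includes A[4] iff k >= 4
Affected indices: 4, 5, ..., 5; delta = 7
  P[4]: 42 + 7 = 49
  P[5]: 45 + 7 = 52

Answer: 4:49 5:52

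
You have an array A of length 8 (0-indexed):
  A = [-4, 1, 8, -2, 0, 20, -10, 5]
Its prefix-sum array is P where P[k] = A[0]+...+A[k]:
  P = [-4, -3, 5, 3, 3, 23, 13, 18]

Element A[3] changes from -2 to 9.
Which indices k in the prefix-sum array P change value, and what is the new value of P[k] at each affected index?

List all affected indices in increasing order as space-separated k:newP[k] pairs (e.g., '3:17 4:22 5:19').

P[k] = A[0] + ... + A[k]
P[k] includes A[3] iff k >= 3
Affected indices: 3, 4, ..., 7; delta = 11
  P[3]: 3 + 11 = 14
  P[4]: 3 + 11 = 14
  P[5]: 23 + 11 = 34
  P[6]: 13 + 11 = 24
  P[7]: 18 + 11 = 29

Answer: 3:14 4:14 5:34 6:24 7:29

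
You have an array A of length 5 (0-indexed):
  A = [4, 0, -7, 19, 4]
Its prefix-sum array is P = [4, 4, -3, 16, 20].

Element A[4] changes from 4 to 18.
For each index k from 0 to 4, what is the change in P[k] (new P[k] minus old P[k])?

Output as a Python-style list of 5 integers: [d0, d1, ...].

Answer: [0, 0, 0, 0, 14]

Derivation:
Element change: A[4] 4 -> 18, delta = 14
For k < 4: P[k] unchanged, delta_P[k] = 0
For k >= 4: P[k] shifts by exactly 14
Delta array: [0, 0, 0, 0, 14]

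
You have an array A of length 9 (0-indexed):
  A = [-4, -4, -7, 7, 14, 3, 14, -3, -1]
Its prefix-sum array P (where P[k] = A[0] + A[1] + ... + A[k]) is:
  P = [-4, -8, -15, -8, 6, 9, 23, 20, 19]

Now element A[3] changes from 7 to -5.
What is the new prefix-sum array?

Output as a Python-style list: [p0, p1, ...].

Answer: [-4, -8, -15, -20, -6, -3, 11, 8, 7]

Derivation:
Change: A[3] 7 -> -5, delta = -12
P[k] for k < 3: unchanged (A[3] not included)
P[k] for k >= 3: shift by delta = -12
  P[0] = -4 + 0 = -4
  P[1] = -8 + 0 = -8
  P[2] = -15 + 0 = -15
  P[3] = -8 + -12 = -20
  P[4] = 6 + -12 = -6
  P[5] = 9 + -12 = -3
  P[6] = 23 + -12 = 11
  P[7] = 20 + -12 = 8
  P[8] = 19 + -12 = 7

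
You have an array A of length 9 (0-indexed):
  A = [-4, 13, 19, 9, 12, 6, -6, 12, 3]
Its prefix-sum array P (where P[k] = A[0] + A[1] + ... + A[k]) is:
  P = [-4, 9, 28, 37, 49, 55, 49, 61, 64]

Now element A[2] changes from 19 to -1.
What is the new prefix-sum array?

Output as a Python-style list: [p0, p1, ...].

Answer: [-4, 9, 8, 17, 29, 35, 29, 41, 44]

Derivation:
Change: A[2] 19 -> -1, delta = -20
P[k] for k < 2: unchanged (A[2] not included)
P[k] for k >= 2: shift by delta = -20
  P[0] = -4 + 0 = -4
  P[1] = 9 + 0 = 9
  P[2] = 28 + -20 = 8
  P[3] = 37 + -20 = 17
  P[4] = 49 + -20 = 29
  P[5] = 55 + -20 = 35
  P[6] = 49 + -20 = 29
  P[7] = 61 + -20 = 41
  P[8] = 64 + -20 = 44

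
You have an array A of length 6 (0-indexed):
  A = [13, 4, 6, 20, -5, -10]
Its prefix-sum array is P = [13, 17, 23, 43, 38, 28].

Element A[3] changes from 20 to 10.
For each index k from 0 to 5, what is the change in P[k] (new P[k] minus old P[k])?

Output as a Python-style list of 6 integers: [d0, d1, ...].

Answer: [0, 0, 0, -10, -10, -10]

Derivation:
Element change: A[3] 20 -> 10, delta = -10
For k < 3: P[k] unchanged, delta_P[k] = 0
For k >= 3: P[k] shifts by exactly -10
Delta array: [0, 0, 0, -10, -10, -10]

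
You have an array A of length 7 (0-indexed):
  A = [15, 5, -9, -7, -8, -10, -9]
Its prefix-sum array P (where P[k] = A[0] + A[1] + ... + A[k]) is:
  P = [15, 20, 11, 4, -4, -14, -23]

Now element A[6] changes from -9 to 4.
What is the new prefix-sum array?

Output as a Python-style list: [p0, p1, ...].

Change: A[6] -9 -> 4, delta = 13
P[k] for k < 6: unchanged (A[6] not included)
P[k] for k >= 6: shift by delta = 13
  P[0] = 15 + 0 = 15
  P[1] = 20 + 0 = 20
  P[2] = 11 + 0 = 11
  P[3] = 4 + 0 = 4
  P[4] = -4 + 0 = -4
  P[5] = -14 + 0 = -14
  P[6] = -23 + 13 = -10

Answer: [15, 20, 11, 4, -4, -14, -10]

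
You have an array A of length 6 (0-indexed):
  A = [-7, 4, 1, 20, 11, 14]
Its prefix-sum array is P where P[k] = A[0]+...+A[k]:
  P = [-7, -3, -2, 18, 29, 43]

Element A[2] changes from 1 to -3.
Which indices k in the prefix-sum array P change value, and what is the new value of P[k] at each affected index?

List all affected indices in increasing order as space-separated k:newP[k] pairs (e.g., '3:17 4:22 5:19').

Answer: 2:-6 3:14 4:25 5:39

Derivation:
P[k] = A[0] + ... + A[k]
P[k] includes A[2] iff k >= 2
Affected indices: 2, 3, ..., 5; delta = -4
  P[2]: -2 + -4 = -6
  P[3]: 18 + -4 = 14
  P[4]: 29 + -4 = 25
  P[5]: 43 + -4 = 39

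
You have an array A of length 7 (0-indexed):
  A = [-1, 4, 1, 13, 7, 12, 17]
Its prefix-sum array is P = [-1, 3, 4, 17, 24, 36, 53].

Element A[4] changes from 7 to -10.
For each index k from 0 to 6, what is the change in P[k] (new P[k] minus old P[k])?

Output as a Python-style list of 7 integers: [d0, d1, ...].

Element change: A[4] 7 -> -10, delta = -17
For k < 4: P[k] unchanged, delta_P[k] = 0
For k >= 4: P[k] shifts by exactly -17
Delta array: [0, 0, 0, 0, -17, -17, -17]

Answer: [0, 0, 0, 0, -17, -17, -17]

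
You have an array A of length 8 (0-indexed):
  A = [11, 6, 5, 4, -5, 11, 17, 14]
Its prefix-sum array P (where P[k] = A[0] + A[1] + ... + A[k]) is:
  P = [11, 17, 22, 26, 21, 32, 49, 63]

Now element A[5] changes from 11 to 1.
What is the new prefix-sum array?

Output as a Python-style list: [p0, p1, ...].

Answer: [11, 17, 22, 26, 21, 22, 39, 53]

Derivation:
Change: A[5] 11 -> 1, delta = -10
P[k] for k < 5: unchanged (A[5] not included)
P[k] for k >= 5: shift by delta = -10
  P[0] = 11 + 0 = 11
  P[1] = 17 + 0 = 17
  P[2] = 22 + 0 = 22
  P[3] = 26 + 0 = 26
  P[4] = 21 + 0 = 21
  P[5] = 32 + -10 = 22
  P[6] = 49 + -10 = 39
  P[7] = 63 + -10 = 53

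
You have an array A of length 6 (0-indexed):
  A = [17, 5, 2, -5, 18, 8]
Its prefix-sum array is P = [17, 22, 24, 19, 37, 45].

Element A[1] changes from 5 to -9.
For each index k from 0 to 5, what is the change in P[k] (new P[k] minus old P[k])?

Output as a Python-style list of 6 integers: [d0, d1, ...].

Answer: [0, -14, -14, -14, -14, -14]

Derivation:
Element change: A[1] 5 -> -9, delta = -14
For k < 1: P[k] unchanged, delta_P[k] = 0
For k >= 1: P[k] shifts by exactly -14
Delta array: [0, -14, -14, -14, -14, -14]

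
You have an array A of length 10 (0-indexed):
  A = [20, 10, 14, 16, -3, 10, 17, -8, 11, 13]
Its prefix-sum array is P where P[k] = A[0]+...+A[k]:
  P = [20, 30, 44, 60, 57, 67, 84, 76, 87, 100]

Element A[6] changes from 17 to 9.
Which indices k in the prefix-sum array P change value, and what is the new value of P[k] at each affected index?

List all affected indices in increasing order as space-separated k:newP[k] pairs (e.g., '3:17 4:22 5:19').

Answer: 6:76 7:68 8:79 9:92

Derivation:
P[k] = A[0] + ... + A[k]
P[k] includes A[6] iff k >= 6
Affected indices: 6, 7, ..., 9; delta = -8
  P[6]: 84 + -8 = 76
  P[7]: 76 + -8 = 68
  P[8]: 87 + -8 = 79
  P[9]: 100 + -8 = 92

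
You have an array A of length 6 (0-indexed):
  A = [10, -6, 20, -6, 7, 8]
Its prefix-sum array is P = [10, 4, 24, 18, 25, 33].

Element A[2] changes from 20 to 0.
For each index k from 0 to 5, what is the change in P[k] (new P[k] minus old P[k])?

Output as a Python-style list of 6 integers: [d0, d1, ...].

Answer: [0, 0, -20, -20, -20, -20]

Derivation:
Element change: A[2] 20 -> 0, delta = -20
For k < 2: P[k] unchanged, delta_P[k] = 0
For k >= 2: P[k] shifts by exactly -20
Delta array: [0, 0, -20, -20, -20, -20]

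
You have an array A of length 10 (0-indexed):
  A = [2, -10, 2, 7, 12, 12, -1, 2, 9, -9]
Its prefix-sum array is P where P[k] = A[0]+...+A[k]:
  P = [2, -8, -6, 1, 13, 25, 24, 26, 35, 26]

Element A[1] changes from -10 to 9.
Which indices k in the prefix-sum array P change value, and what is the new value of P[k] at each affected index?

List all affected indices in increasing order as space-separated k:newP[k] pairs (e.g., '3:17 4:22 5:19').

Answer: 1:11 2:13 3:20 4:32 5:44 6:43 7:45 8:54 9:45

Derivation:
P[k] = A[0] + ... + A[k]
P[k] includes A[1] iff k >= 1
Affected indices: 1, 2, ..., 9; delta = 19
  P[1]: -8 + 19 = 11
  P[2]: -6 + 19 = 13
  P[3]: 1 + 19 = 20
  P[4]: 13 + 19 = 32
  P[5]: 25 + 19 = 44
  P[6]: 24 + 19 = 43
  P[7]: 26 + 19 = 45
  P[8]: 35 + 19 = 54
  P[9]: 26 + 19 = 45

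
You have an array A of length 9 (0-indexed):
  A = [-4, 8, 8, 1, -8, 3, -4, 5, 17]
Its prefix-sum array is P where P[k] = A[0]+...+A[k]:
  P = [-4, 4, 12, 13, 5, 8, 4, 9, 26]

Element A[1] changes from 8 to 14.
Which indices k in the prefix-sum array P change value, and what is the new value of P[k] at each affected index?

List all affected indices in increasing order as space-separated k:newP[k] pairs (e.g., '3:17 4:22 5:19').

P[k] = A[0] + ... + A[k]
P[k] includes A[1] iff k >= 1
Affected indices: 1, 2, ..., 8; delta = 6
  P[1]: 4 + 6 = 10
  P[2]: 12 + 6 = 18
  P[3]: 13 + 6 = 19
  P[4]: 5 + 6 = 11
  P[5]: 8 + 6 = 14
  P[6]: 4 + 6 = 10
  P[7]: 9 + 6 = 15
  P[8]: 26 + 6 = 32

Answer: 1:10 2:18 3:19 4:11 5:14 6:10 7:15 8:32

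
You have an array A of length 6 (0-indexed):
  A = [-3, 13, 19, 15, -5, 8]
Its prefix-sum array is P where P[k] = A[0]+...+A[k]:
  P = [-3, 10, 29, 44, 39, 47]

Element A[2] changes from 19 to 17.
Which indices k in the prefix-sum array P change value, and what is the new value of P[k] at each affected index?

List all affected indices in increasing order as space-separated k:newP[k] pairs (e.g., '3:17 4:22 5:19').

Answer: 2:27 3:42 4:37 5:45

Derivation:
P[k] = A[0] + ... + A[k]
P[k] includes A[2] iff k >= 2
Affected indices: 2, 3, ..., 5; delta = -2
  P[2]: 29 + -2 = 27
  P[3]: 44 + -2 = 42
  P[4]: 39 + -2 = 37
  P[5]: 47 + -2 = 45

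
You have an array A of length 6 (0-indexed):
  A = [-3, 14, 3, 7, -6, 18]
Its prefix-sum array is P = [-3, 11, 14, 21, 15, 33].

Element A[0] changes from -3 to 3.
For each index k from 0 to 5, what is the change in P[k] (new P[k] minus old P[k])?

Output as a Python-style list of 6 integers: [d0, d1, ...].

Answer: [6, 6, 6, 6, 6, 6]

Derivation:
Element change: A[0] -3 -> 3, delta = 6
For k < 0: P[k] unchanged, delta_P[k] = 0
For k >= 0: P[k] shifts by exactly 6
Delta array: [6, 6, 6, 6, 6, 6]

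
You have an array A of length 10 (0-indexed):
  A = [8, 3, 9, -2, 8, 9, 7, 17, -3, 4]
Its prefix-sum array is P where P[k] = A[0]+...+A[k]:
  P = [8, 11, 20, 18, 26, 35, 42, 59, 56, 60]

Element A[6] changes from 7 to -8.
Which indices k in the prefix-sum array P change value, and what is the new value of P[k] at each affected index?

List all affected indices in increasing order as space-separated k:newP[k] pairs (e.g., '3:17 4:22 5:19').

Answer: 6:27 7:44 8:41 9:45

Derivation:
P[k] = A[0] + ... + A[k]
P[k] includes A[6] iff k >= 6
Affected indices: 6, 7, ..., 9; delta = -15
  P[6]: 42 + -15 = 27
  P[7]: 59 + -15 = 44
  P[8]: 56 + -15 = 41
  P[9]: 60 + -15 = 45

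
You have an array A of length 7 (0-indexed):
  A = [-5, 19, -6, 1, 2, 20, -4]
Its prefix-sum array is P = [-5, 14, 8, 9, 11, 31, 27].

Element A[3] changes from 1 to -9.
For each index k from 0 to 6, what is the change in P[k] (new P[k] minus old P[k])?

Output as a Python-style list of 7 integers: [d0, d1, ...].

Element change: A[3] 1 -> -9, delta = -10
For k < 3: P[k] unchanged, delta_P[k] = 0
For k >= 3: P[k] shifts by exactly -10
Delta array: [0, 0, 0, -10, -10, -10, -10]

Answer: [0, 0, 0, -10, -10, -10, -10]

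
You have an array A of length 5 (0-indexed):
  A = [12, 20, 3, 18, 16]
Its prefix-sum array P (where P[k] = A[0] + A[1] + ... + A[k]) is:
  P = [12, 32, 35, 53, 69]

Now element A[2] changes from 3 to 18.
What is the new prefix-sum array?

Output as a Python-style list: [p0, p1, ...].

Change: A[2] 3 -> 18, delta = 15
P[k] for k < 2: unchanged (A[2] not included)
P[k] for k >= 2: shift by delta = 15
  P[0] = 12 + 0 = 12
  P[1] = 32 + 0 = 32
  P[2] = 35 + 15 = 50
  P[3] = 53 + 15 = 68
  P[4] = 69 + 15 = 84

Answer: [12, 32, 50, 68, 84]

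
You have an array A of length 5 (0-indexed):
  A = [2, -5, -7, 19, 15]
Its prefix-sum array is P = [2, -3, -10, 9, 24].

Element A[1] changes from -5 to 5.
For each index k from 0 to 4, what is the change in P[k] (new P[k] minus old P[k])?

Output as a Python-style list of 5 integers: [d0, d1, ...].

Answer: [0, 10, 10, 10, 10]

Derivation:
Element change: A[1] -5 -> 5, delta = 10
For k < 1: P[k] unchanged, delta_P[k] = 0
For k >= 1: P[k] shifts by exactly 10
Delta array: [0, 10, 10, 10, 10]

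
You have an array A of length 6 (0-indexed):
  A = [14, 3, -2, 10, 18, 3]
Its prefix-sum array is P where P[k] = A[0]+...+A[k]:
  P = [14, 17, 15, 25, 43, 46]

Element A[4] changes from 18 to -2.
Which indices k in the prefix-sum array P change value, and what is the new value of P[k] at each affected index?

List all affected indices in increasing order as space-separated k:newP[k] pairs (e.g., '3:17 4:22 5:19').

Answer: 4:23 5:26

Derivation:
P[k] = A[0] + ... + A[k]
P[k] includes A[4] iff k >= 4
Affected indices: 4, 5, ..., 5; delta = -20
  P[4]: 43 + -20 = 23
  P[5]: 46 + -20 = 26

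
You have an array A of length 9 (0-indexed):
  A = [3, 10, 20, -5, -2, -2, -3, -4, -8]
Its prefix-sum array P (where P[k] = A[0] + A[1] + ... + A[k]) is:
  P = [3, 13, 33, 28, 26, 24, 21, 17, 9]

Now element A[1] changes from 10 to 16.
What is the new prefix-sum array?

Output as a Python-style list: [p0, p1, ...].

Answer: [3, 19, 39, 34, 32, 30, 27, 23, 15]

Derivation:
Change: A[1] 10 -> 16, delta = 6
P[k] for k < 1: unchanged (A[1] not included)
P[k] for k >= 1: shift by delta = 6
  P[0] = 3 + 0 = 3
  P[1] = 13 + 6 = 19
  P[2] = 33 + 6 = 39
  P[3] = 28 + 6 = 34
  P[4] = 26 + 6 = 32
  P[5] = 24 + 6 = 30
  P[6] = 21 + 6 = 27
  P[7] = 17 + 6 = 23
  P[8] = 9 + 6 = 15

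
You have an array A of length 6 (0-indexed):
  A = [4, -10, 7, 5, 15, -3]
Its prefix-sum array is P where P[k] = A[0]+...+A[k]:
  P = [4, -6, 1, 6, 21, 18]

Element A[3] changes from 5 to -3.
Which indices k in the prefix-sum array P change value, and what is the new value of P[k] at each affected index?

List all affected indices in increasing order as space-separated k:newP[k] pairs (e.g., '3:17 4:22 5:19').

P[k] = A[0] + ... + A[k]
P[k] includes A[3] iff k >= 3
Affected indices: 3, 4, ..., 5; delta = -8
  P[3]: 6 + -8 = -2
  P[4]: 21 + -8 = 13
  P[5]: 18 + -8 = 10

Answer: 3:-2 4:13 5:10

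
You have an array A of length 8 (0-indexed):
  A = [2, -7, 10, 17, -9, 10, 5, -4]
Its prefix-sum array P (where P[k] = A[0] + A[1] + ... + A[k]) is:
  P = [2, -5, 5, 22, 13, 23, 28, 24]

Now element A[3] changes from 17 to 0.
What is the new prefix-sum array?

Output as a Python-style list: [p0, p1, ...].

Answer: [2, -5, 5, 5, -4, 6, 11, 7]

Derivation:
Change: A[3] 17 -> 0, delta = -17
P[k] for k < 3: unchanged (A[3] not included)
P[k] for k >= 3: shift by delta = -17
  P[0] = 2 + 0 = 2
  P[1] = -5 + 0 = -5
  P[2] = 5 + 0 = 5
  P[3] = 22 + -17 = 5
  P[4] = 13 + -17 = -4
  P[5] = 23 + -17 = 6
  P[6] = 28 + -17 = 11
  P[7] = 24 + -17 = 7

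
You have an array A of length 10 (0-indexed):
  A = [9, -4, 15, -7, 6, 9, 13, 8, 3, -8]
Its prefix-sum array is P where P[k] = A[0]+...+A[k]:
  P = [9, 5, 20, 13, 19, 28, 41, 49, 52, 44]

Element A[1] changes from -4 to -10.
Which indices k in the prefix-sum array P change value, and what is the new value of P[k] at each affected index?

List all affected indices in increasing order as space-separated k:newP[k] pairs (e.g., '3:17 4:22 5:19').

Answer: 1:-1 2:14 3:7 4:13 5:22 6:35 7:43 8:46 9:38

Derivation:
P[k] = A[0] + ... + A[k]
P[k] includes A[1] iff k >= 1
Affected indices: 1, 2, ..., 9; delta = -6
  P[1]: 5 + -6 = -1
  P[2]: 20 + -6 = 14
  P[3]: 13 + -6 = 7
  P[4]: 19 + -6 = 13
  P[5]: 28 + -6 = 22
  P[6]: 41 + -6 = 35
  P[7]: 49 + -6 = 43
  P[8]: 52 + -6 = 46
  P[9]: 44 + -6 = 38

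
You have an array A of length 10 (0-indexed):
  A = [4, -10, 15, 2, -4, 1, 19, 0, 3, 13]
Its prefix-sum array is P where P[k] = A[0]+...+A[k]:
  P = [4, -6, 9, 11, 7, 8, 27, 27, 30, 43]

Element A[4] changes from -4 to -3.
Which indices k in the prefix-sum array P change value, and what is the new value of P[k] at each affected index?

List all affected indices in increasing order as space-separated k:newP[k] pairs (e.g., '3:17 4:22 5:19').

Answer: 4:8 5:9 6:28 7:28 8:31 9:44

Derivation:
P[k] = A[0] + ... + A[k]
P[k] includes A[4] iff k >= 4
Affected indices: 4, 5, ..., 9; delta = 1
  P[4]: 7 + 1 = 8
  P[5]: 8 + 1 = 9
  P[6]: 27 + 1 = 28
  P[7]: 27 + 1 = 28
  P[8]: 30 + 1 = 31
  P[9]: 43 + 1 = 44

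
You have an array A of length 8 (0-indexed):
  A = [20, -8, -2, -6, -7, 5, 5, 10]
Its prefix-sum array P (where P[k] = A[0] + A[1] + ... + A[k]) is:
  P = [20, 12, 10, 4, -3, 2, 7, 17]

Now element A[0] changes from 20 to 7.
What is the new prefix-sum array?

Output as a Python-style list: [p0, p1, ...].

Change: A[0] 20 -> 7, delta = -13
P[k] for k < 0: unchanged (A[0] not included)
P[k] for k >= 0: shift by delta = -13
  P[0] = 20 + -13 = 7
  P[1] = 12 + -13 = -1
  P[2] = 10 + -13 = -3
  P[3] = 4 + -13 = -9
  P[4] = -3 + -13 = -16
  P[5] = 2 + -13 = -11
  P[6] = 7 + -13 = -6
  P[7] = 17 + -13 = 4

Answer: [7, -1, -3, -9, -16, -11, -6, 4]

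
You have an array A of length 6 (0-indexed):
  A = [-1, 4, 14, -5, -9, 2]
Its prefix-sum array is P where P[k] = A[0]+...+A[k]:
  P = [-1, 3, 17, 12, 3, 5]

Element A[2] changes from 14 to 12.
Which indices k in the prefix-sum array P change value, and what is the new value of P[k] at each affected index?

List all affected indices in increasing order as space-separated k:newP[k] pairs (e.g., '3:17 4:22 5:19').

P[k] = A[0] + ... + A[k]
P[k] includes A[2] iff k >= 2
Affected indices: 2, 3, ..., 5; delta = -2
  P[2]: 17 + -2 = 15
  P[3]: 12 + -2 = 10
  P[4]: 3 + -2 = 1
  P[5]: 5 + -2 = 3

Answer: 2:15 3:10 4:1 5:3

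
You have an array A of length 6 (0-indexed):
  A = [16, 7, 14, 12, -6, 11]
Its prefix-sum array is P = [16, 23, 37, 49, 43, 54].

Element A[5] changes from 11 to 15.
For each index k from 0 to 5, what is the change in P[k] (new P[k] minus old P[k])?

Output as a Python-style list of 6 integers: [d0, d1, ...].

Answer: [0, 0, 0, 0, 0, 4]

Derivation:
Element change: A[5] 11 -> 15, delta = 4
For k < 5: P[k] unchanged, delta_P[k] = 0
For k >= 5: P[k] shifts by exactly 4
Delta array: [0, 0, 0, 0, 0, 4]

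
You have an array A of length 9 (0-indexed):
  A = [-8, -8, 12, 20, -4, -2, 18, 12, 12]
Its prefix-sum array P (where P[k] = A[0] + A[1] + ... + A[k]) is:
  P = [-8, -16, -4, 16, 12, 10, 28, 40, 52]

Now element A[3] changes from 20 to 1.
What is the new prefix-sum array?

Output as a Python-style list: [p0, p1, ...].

Change: A[3] 20 -> 1, delta = -19
P[k] for k < 3: unchanged (A[3] not included)
P[k] for k >= 3: shift by delta = -19
  P[0] = -8 + 0 = -8
  P[1] = -16 + 0 = -16
  P[2] = -4 + 0 = -4
  P[3] = 16 + -19 = -3
  P[4] = 12 + -19 = -7
  P[5] = 10 + -19 = -9
  P[6] = 28 + -19 = 9
  P[7] = 40 + -19 = 21
  P[8] = 52 + -19 = 33

Answer: [-8, -16, -4, -3, -7, -9, 9, 21, 33]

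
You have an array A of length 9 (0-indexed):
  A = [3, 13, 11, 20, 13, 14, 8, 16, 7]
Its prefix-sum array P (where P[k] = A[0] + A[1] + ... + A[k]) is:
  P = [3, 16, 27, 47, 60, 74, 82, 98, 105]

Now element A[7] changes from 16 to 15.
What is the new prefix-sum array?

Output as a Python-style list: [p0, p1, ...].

Change: A[7] 16 -> 15, delta = -1
P[k] for k < 7: unchanged (A[7] not included)
P[k] for k >= 7: shift by delta = -1
  P[0] = 3 + 0 = 3
  P[1] = 16 + 0 = 16
  P[2] = 27 + 0 = 27
  P[3] = 47 + 0 = 47
  P[4] = 60 + 0 = 60
  P[5] = 74 + 0 = 74
  P[6] = 82 + 0 = 82
  P[7] = 98 + -1 = 97
  P[8] = 105 + -1 = 104

Answer: [3, 16, 27, 47, 60, 74, 82, 97, 104]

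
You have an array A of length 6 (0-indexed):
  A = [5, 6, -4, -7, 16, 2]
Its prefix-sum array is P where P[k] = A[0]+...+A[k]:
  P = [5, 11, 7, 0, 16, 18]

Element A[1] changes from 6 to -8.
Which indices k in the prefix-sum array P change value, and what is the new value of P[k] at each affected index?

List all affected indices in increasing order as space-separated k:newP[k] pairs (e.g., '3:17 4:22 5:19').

P[k] = A[0] + ... + A[k]
P[k] includes A[1] iff k >= 1
Affected indices: 1, 2, ..., 5; delta = -14
  P[1]: 11 + -14 = -3
  P[2]: 7 + -14 = -7
  P[3]: 0 + -14 = -14
  P[4]: 16 + -14 = 2
  P[5]: 18 + -14 = 4

Answer: 1:-3 2:-7 3:-14 4:2 5:4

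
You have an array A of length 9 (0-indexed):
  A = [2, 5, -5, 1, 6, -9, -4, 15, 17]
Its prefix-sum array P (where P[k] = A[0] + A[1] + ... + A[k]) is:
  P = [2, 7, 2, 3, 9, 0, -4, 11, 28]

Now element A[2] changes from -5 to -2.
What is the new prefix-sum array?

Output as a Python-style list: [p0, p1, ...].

Change: A[2] -5 -> -2, delta = 3
P[k] for k < 2: unchanged (A[2] not included)
P[k] for k >= 2: shift by delta = 3
  P[0] = 2 + 0 = 2
  P[1] = 7 + 0 = 7
  P[2] = 2 + 3 = 5
  P[3] = 3 + 3 = 6
  P[4] = 9 + 3 = 12
  P[5] = 0 + 3 = 3
  P[6] = -4 + 3 = -1
  P[7] = 11 + 3 = 14
  P[8] = 28 + 3 = 31

Answer: [2, 7, 5, 6, 12, 3, -1, 14, 31]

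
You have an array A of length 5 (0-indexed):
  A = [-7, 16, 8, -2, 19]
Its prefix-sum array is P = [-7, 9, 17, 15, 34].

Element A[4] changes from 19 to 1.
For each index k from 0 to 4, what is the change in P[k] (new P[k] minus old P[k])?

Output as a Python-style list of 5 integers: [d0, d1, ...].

Element change: A[4] 19 -> 1, delta = -18
For k < 4: P[k] unchanged, delta_P[k] = 0
For k >= 4: P[k] shifts by exactly -18
Delta array: [0, 0, 0, 0, -18]

Answer: [0, 0, 0, 0, -18]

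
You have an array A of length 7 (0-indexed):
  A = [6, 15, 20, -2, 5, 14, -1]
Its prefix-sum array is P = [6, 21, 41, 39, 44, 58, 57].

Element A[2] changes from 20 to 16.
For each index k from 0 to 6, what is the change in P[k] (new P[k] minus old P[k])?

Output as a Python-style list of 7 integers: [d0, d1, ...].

Element change: A[2] 20 -> 16, delta = -4
For k < 2: P[k] unchanged, delta_P[k] = 0
For k >= 2: P[k] shifts by exactly -4
Delta array: [0, 0, -4, -4, -4, -4, -4]

Answer: [0, 0, -4, -4, -4, -4, -4]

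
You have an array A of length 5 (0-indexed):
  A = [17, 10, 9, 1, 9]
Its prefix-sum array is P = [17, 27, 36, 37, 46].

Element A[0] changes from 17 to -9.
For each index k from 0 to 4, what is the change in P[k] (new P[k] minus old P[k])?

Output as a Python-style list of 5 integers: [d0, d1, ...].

Answer: [-26, -26, -26, -26, -26]

Derivation:
Element change: A[0] 17 -> -9, delta = -26
For k < 0: P[k] unchanged, delta_P[k] = 0
For k >= 0: P[k] shifts by exactly -26
Delta array: [-26, -26, -26, -26, -26]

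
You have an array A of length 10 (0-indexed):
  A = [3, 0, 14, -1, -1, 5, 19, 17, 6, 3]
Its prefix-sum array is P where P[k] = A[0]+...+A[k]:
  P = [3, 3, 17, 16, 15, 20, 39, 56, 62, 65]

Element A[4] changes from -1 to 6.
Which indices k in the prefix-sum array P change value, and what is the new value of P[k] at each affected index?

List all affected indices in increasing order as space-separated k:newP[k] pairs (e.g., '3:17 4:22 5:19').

P[k] = A[0] + ... + A[k]
P[k] includes A[4] iff k >= 4
Affected indices: 4, 5, ..., 9; delta = 7
  P[4]: 15 + 7 = 22
  P[5]: 20 + 7 = 27
  P[6]: 39 + 7 = 46
  P[7]: 56 + 7 = 63
  P[8]: 62 + 7 = 69
  P[9]: 65 + 7 = 72

Answer: 4:22 5:27 6:46 7:63 8:69 9:72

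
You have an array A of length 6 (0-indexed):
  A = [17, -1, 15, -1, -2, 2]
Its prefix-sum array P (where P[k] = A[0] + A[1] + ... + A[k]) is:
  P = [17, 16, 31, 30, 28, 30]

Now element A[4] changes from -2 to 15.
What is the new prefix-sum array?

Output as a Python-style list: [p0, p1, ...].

Change: A[4] -2 -> 15, delta = 17
P[k] for k < 4: unchanged (A[4] not included)
P[k] for k >= 4: shift by delta = 17
  P[0] = 17 + 0 = 17
  P[1] = 16 + 0 = 16
  P[2] = 31 + 0 = 31
  P[3] = 30 + 0 = 30
  P[4] = 28 + 17 = 45
  P[5] = 30 + 17 = 47

Answer: [17, 16, 31, 30, 45, 47]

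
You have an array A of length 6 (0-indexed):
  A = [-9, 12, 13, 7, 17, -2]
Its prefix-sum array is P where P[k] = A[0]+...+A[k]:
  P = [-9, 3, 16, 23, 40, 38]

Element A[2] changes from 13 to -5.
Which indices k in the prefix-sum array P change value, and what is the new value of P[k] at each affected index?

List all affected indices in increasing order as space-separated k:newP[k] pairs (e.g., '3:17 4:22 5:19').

P[k] = A[0] + ... + A[k]
P[k] includes A[2] iff k >= 2
Affected indices: 2, 3, ..., 5; delta = -18
  P[2]: 16 + -18 = -2
  P[3]: 23 + -18 = 5
  P[4]: 40 + -18 = 22
  P[5]: 38 + -18 = 20

Answer: 2:-2 3:5 4:22 5:20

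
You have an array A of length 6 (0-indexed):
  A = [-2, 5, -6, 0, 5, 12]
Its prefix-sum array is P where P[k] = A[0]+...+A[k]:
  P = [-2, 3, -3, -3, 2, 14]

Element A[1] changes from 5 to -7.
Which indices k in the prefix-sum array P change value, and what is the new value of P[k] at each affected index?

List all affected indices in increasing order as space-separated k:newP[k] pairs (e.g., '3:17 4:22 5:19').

P[k] = A[0] + ... + A[k]
P[k] includes A[1] iff k >= 1
Affected indices: 1, 2, ..., 5; delta = -12
  P[1]: 3 + -12 = -9
  P[2]: -3 + -12 = -15
  P[3]: -3 + -12 = -15
  P[4]: 2 + -12 = -10
  P[5]: 14 + -12 = 2

Answer: 1:-9 2:-15 3:-15 4:-10 5:2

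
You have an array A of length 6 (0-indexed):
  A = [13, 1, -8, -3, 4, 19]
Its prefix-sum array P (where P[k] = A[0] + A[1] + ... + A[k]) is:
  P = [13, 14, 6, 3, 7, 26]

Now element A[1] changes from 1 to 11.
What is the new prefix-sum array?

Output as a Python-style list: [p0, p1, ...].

Answer: [13, 24, 16, 13, 17, 36]

Derivation:
Change: A[1] 1 -> 11, delta = 10
P[k] for k < 1: unchanged (A[1] not included)
P[k] for k >= 1: shift by delta = 10
  P[0] = 13 + 0 = 13
  P[1] = 14 + 10 = 24
  P[2] = 6 + 10 = 16
  P[3] = 3 + 10 = 13
  P[4] = 7 + 10 = 17
  P[5] = 26 + 10 = 36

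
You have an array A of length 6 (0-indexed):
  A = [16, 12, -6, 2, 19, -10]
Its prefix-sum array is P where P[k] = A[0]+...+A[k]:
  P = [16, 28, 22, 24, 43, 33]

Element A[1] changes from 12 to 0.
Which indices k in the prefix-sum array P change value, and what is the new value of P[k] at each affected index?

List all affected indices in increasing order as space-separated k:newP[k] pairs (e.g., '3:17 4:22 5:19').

Answer: 1:16 2:10 3:12 4:31 5:21

Derivation:
P[k] = A[0] + ... + A[k]
P[k] includes A[1] iff k >= 1
Affected indices: 1, 2, ..., 5; delta = -12
  P[1]: 28 + -12 = 16
  P[2]: 22 + -12 = 10
  P[3]: 24 + -12 = 12
  P[4]: 43 + -12 = 31
  P[5]: 33 + -12 = 21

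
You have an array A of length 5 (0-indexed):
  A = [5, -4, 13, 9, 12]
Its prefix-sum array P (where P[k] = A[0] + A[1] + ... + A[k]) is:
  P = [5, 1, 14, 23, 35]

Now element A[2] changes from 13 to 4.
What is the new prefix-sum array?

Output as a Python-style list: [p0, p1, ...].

Answer: [5, 1, 5, 14, 26]

Derivation:
Change: A[2] 13 -> 4, delta = -9
P[k] for k < 2: unchanged (A[2] not included)
P[k] for k >= 2: shift by delta = -9
  P[0] = 5 + 0 = 5
  P[1] = 1 + 0 = 1
  P[2] = 14 + -9 = 5
  P[3] = 23 + -9 = 14
  P[4] = 35 + -9 = 26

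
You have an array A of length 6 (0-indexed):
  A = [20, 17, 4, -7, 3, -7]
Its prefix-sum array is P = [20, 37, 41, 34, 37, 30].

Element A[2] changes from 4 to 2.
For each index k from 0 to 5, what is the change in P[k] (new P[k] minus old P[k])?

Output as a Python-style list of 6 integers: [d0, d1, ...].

Answer: [0, 0, -2, -2, -2, -2]

Derivation:
Element change: A[2] 4 -> 2, delta = -2
For k < 2: P[k] unchanged, delta_P[k] = 0
For k >= 2: P[k] shifts by exactly -2
Delta array: [0, 0, -2, -2, -2, -2]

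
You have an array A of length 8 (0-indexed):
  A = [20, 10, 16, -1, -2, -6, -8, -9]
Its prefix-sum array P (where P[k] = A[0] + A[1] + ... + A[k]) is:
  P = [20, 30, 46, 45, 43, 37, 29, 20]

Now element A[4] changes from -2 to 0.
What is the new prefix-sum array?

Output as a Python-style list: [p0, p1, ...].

Answer: [20, 30, 46, 45, 45, 39, 31, 22]

Derivation:
Change: A[4] -2 -> 0, delta = 2
P[k] for k < 4: unchanged (A[4] not included)
P[k] for k >= 4: shift by delta = 2
  P[0] = 20 + 0 = 20
  P[1] = 30 + 0 = 30
  P[2] = 46 + 0 = 46
  P[3] = 45 + 0 = 45
  P[4] = 43 + 2 = 45
  P[5] = 37 + 2 = 39
  P[6] = 29 + 2 = 31
  P[7] = 20 + 2 = 22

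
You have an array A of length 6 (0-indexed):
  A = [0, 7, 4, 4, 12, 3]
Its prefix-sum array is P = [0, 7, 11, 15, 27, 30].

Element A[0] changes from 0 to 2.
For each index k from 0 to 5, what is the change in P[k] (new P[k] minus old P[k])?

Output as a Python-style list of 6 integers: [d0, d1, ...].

Element change: A[0] 0 -> 2, delta = 2
For k < 0: P[k] unchanged, delta_P[k] = 0
For k >= 0: P[k] shifts by exactly 2
Delta array: [2, 2, 2, 2, 2, 2]

Answer: [2, 2, 2, 2, 2, 2]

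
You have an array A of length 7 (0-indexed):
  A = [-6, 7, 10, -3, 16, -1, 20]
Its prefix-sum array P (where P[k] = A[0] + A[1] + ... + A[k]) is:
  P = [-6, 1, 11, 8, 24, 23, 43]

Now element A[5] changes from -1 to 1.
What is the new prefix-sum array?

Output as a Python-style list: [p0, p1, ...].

Answer: [-6, 1, 11, 8, 24, 25, 45]

Derivation:
Change: A[5] -1 -> 1, delta = 2
P[k] for k < 5: unchanged (A[5] not included)
P[k] for k >= 5: shift by delta = 2
  P[0] = -6 + 0 = -6
  P[1] = 1 + 0 = 1
  P[2] = 11 + 0 = 11
  P[3] = 8 + 0 = 8
  P[4] = 24 + 0 = 24
  P[5] = 23 + 2 = 25
  P[6] = 43 + 2 = 45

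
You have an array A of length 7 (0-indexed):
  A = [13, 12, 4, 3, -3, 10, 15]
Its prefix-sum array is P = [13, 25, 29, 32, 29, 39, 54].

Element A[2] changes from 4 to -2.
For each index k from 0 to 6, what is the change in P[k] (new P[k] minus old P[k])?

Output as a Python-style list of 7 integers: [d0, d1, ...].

Element change: A[2] 4 -> -2, delta = -6
For k < 2: P[k] unchanged, delta_P[k] = 0
For k >= 2: P[k] shifts by exactly -6
Delta array: [0, 0, -6, -6, -6, -6, -6]

Answer: [0, 0, -6, -6, -6, -6, -6]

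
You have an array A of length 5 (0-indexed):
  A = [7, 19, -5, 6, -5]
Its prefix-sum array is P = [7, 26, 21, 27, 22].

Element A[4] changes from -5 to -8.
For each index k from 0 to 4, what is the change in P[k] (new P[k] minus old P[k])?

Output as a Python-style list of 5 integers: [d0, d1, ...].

Answer: [0, 0, 0, 0, -3]

Derivation:
Element change: A[4] -5 -> -8, delta = -3
For k < 4: P[k] unchanged, delta_P[k] = 0
For k >= 4: P[k] shifts by exactly -3
Delta array: [0, 0, 0, 0, -3]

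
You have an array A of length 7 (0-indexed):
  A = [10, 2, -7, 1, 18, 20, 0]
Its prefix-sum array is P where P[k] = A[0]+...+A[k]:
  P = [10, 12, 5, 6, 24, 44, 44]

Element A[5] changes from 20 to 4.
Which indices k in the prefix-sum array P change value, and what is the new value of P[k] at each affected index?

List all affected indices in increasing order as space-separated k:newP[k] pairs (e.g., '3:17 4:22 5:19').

Answer: 5:28 6:28

Derivation:
P[k] = A[0] + ... + A[k]
P[k] includes A[5] iff k >= 5
Affected indices: 5, 6, ..., 6; delta = -16
  P[5]: 44 + -16 = 28
  P[6]: 44 + -16 = 28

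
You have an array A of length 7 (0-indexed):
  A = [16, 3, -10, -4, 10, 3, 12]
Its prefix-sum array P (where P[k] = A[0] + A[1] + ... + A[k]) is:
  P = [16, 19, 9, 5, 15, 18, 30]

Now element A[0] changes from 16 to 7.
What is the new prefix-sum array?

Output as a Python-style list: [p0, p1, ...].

Change: A[0] 16 -> 7, delta = -9
P[k] for k < 0: unchanged (A[0] not included)
P[k] for k >= 0: shift by delta = -9
  P[0] = 16 + -9 = 7
  P[1] = 19 + -9 = 10
  P[2] = 9 + -9 = 0
  P[3] = 5 + -9 = -4
  P[4] = 15 + -9 = 6
  P[5] = 18 + -9 = 9
  P[6] = 30 + -9 = 21

Answer: [7, 10, 0, -4, 6, 9, 21]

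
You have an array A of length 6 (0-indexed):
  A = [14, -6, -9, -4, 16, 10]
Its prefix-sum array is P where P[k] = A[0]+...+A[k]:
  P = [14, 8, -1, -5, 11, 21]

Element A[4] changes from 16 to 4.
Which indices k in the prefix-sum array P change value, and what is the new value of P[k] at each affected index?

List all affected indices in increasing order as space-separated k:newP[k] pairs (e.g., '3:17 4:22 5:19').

Answer: 4:-1 5:9

Derivation:
P[k] = A[0] + ... + A[k]
P[k] includes A[4] iff k >= 4
Affected indices: 4, 5, ..., 5; delta = -12
  P[4]: 11 + -12 = -1
  P[5]: 21 + -12 = 9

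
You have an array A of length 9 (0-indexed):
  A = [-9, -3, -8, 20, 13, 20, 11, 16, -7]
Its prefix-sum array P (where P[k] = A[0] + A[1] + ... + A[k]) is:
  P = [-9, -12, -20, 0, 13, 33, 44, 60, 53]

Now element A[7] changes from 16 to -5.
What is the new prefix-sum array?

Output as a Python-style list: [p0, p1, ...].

Change: A[7] 16 -> -5, delta = -21
P[k] for k < 7: unchanged (A[7] not included)
P[k] for k >= 7: shift by delta = -21
  P[0] = -9 + 0 = -9
  P[1] = -12 + 0 = -12
  P[2] = -20 + 0 = -20
  P[3] = 0 + 0 = 0
  P[4] = 13 + 0 = 13
  P[5] = 33 + 0 = 33
  P[6] = 44 + 0 = 44
  P[7] = 60 + -21 = 39
  P[8] = 53 + -21 = 32

Answer: [-9, -12, -20, 0, 13, 33, 44, 39, 32]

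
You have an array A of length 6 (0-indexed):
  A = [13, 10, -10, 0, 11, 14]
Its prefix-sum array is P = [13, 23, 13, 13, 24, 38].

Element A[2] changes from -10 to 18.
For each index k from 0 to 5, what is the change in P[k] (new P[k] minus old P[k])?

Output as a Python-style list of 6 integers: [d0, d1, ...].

Element change: A[2] -10 -> 18, delta = 28
For k < 2: P[k] unchanged, delta_P[k] = 0
For k >= 2: P[k] shifts by exactly 28
Delta array: [0, 0, 28, 28, 28, 28]

Answer: [0, 0, 28, 28, 28, 28]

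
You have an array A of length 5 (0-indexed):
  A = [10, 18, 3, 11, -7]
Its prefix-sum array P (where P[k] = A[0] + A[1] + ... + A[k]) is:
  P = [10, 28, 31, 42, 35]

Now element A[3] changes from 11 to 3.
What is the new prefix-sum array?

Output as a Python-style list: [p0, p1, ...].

Change: A[3] 11 -> 3, delta = -8
P[k] for k < 3: unchanged (A[3] not included)
P[k] for k >= 3: shift by delta = -8
  P[0] = 10 + 0 = 10
  P[1] = 28 + 0 = 28
  P[2] = 31 + 0 = 31
  P[3] = 42 + -8 = 34
  P[4] = 35 + -8 = 27

Answer: [10, 28, 31, 34, 27]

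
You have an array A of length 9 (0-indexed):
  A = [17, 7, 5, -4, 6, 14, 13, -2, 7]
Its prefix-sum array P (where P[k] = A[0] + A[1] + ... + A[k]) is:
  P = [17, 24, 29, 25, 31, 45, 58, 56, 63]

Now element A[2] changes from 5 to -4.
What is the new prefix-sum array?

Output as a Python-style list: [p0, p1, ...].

Change: A[2] 5 -> -4, delta = -9
P[k] for k < 2: unchanged (A[2] not included)
P[k] for k >= 2: shift by delta = -9
  P[0] = 17 + 0 = 17
  P[1] = 24 + 0 = 24
  P[2] = 29 + -9 = 20
  P[3] = 25 + -9 = 16
  P[4] = 31 + -9 = 22
  P[5] = 45 + -9 = 36
  P[6] = 58 + -9 = 49
  P[7] = 56 + -9 = 47
  P[8] = 63 + -9 = 54

Answer: [17, 24, 20, 16, 22, 36, 49, 47, 54]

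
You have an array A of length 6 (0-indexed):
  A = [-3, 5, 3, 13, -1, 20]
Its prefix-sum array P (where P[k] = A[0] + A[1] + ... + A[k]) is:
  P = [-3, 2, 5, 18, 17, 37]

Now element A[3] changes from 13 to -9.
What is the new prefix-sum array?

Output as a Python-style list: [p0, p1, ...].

Change: A[3] 13 -> -9, delta = -22
P[k] for k < 3: unchanged (A[3] not included)
P[k] for k >= 3: shift by delta = -22
  P[0] = -3 + 0 = -3
  P[1] = 2 + 0 = 2
  P[2] = 5 + 0 = 5
  P[3] = 18 + -22 = -4
  P[4] = 17 + -22 = -5
  P[5] = 37 + -22 = 15

Answer: [-3, 2, 5, -4, -5, 15]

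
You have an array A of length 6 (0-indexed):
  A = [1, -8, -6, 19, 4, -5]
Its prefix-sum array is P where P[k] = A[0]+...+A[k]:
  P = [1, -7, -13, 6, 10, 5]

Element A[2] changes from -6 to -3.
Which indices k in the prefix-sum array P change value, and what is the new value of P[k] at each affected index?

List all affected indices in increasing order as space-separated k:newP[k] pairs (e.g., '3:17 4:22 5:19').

Answer: 2:-10 3:9 4:13 5:8

Derivation:
P[k] = A[0] + ... + A[k]
P[k] includes A[2] iff k >= 2
Affected indices: 2, 3, ..., 5; delta = 3
  P[2]: -13 + 3 = -10
  P[3]: 6 + 3 = 9
  P[4]: 10 + 3 = 13
  P[5]: 5 + 3 = 8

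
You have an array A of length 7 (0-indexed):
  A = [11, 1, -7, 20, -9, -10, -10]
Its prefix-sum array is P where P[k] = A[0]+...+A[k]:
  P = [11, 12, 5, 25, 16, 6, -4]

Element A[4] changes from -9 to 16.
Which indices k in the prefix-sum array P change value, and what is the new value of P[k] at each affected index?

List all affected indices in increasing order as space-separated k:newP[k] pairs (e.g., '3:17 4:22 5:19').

P[k] = A[0] + ... + A[k]
P[k] includes A[4] iff k >= 4
Affected indices: 4, 5, ..., 6; delta = 25
  P[4]: 16 + 25 = 41
  P[5]: 6 + 25 = 31
  P[6]: -4 + 25 = 21

Answer: 4:41 5:31 6:21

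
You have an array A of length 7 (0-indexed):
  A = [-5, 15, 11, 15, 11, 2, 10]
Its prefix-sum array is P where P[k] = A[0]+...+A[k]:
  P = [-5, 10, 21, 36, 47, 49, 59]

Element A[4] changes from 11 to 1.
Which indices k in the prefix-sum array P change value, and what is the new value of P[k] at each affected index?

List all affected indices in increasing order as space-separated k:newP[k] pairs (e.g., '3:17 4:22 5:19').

P[k] = A[0] + ... + A[k]
P[k] includes A[4] iff k >= 4
Affected indices: 4, 5, ..., 6; delta = -10
  P[4]: 47 + -10 = 37
  P[5]: 49 + -10 = 39
  P[6]: 59 + -10 = 49

Answer: 4:37 5:39 6:49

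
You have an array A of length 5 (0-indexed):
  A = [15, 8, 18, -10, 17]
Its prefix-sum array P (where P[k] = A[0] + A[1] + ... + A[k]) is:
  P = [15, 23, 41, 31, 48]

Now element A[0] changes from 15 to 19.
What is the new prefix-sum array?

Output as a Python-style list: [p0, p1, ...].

Change: A[0] 15 -> 19, delta = 4
P[k] for k < 0: unchanged (A[0] not included)
P[k] for k >= 0: shift by delta = 4
  P[0] = 15 + 4 = 19
  P[1] = 23 + 4 = 27
  P[2] = 41 + 4 = 45
  P[3] = 31 + 4 = 35
  P[4] = 48 + 4 = 52

Answer: [19, 27, 45, 35, 52]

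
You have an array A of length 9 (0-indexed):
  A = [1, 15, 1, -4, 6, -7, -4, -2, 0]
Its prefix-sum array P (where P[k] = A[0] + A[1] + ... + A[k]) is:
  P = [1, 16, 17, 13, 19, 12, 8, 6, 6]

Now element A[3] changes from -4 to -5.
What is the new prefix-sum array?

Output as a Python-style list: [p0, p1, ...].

Answer: [1, 16, 17, 12, 18, 11, 7, 5, 5]

Derivation:
Change: A[3] -4 -> -5, delta = -1
P[k] for k < 3: unchanged (A[3] not included)
P[k] for k >= 3: shift by delta = -1
  P[0] = 1 + 0 = 1
  P[1] = 16 + 0 = 16
  P[2] = 17 + 0 = 17
  P[3] = 13 + -1 = 12
  P[4] = 19 + -1 = 18
  P[5] = 12 + -1 = 11
  P[6] = 8 + -1 = 7
  P[7] = 6 + -1 = 5
  P[8] = 6 + -1 = 5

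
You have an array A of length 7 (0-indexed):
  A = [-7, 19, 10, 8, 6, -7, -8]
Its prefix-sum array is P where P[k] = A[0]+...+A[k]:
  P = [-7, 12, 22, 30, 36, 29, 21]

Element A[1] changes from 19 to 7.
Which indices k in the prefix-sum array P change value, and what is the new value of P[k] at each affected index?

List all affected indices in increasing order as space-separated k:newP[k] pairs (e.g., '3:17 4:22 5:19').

P[k] = A[0] + ... + A[k]
P[k] includes A[1] iff k >= 1
Affected indices: 1, 2, ..., 6; delta = -12
  P[1]: 12 + -12 = 0
  P[2]: 22 + -12 = 10
  P[3]: 30 + -12 = 18
  P[4]: 36 + -12 = 24
  P[5]: 29 + -12 = 17
  P[6]: 21 + -12 = 9

Answer: 1:0 2:10 3:18 4:24 5:17 6:9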